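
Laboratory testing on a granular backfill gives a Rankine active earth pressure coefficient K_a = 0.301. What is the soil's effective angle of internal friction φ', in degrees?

K_a = tan²(45° − φ/2) ⇒ 45° − φ/2 = arctan(√0.301) = 28.75°.
φ = 2(45° − 28.75°) = 32.50°.

32.5°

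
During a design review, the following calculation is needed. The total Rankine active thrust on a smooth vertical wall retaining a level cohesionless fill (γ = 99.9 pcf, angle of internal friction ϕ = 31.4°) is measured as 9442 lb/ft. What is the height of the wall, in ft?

K_a = 0.3149. P_a = ½ K_a γ H² ⇒ H = √(2P_a/(K_a γ)).
H = √(2×9442/(0.3149×99.9)) = 24.50 ft.

24.5 ft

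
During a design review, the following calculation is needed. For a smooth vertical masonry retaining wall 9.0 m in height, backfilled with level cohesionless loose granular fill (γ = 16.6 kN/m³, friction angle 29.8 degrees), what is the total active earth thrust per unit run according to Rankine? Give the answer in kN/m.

K_a = tan²(45° − φ/2) = 0.3360.
P_a = ½ K_a γ H² = 0.5 × 0.3360 × 16.6 × 9.0² = 225.9 kN/m.

226 kN/m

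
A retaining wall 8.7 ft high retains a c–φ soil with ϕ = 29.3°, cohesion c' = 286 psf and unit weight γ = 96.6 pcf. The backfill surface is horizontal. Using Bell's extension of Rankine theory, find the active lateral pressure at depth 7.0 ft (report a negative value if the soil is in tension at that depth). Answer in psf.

-103 psf

K_a = (1 − sin φ)/(1 + sin φ) = 0.3428.
σ_a = K_a γ z − 2c√K_a = 0.3428×96.6×7.0 − 2×286×0.5855 = -103.1 psf.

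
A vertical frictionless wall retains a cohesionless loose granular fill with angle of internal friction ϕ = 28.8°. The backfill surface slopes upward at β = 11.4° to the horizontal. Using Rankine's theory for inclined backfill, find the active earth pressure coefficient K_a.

0.374

K_a = cos β · (cos β − √(cos²β − cos²φ)) / (cos β + √(cos²β − cos²φ)).
cos β = 0.9803, cos φ = 0.8763, √(cos²β − cos²φ) = 0.4393.
K_a = 0.9803 × (0.9803 − 0.4393)/(0.9803 + 0.4393) = 0.3735.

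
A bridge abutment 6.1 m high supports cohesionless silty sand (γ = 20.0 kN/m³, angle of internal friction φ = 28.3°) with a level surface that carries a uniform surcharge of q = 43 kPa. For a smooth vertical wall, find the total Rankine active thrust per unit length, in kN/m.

K_a = tan²(45° − φ/2) = 0.3568.
Soil triangle: ½ K_a γ H² = 0.5×0.3568×20.0×6.1² = 132.8 kN/m.
Surcharge rectangle: K_a q H = 0.3568×43×6.1 = 93.58 kN/m.
Total = 132.8 + 93.58 = 226.3 kN/m.

226 kN/m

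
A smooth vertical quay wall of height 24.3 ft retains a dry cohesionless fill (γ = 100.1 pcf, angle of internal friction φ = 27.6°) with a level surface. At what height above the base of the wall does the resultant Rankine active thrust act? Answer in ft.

K_a = 0.3668.
The pressure distribution is triangular, so the resultant acts at H/3 above the base = 24.3/3 = 8.100 ft.

8.10 ft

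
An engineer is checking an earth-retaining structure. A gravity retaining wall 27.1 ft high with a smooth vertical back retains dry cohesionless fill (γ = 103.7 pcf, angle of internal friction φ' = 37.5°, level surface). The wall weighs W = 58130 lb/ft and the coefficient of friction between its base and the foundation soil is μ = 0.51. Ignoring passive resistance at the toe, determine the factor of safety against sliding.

K_a = tan²(45° − 37.5°/2) = 0.2432.
P_a = ½K_aγH² = 0.5×0.2432×103.7×27.1² = 9261 lb/ft, acting at H/3 = 9.033 ft above the base.
FS_sliding = μW / P_a = 0.51×58130 / 9261 = 3.201.

3.20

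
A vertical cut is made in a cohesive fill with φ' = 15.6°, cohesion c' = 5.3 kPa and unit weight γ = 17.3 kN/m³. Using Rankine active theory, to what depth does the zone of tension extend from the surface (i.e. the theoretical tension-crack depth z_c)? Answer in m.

K_a = tan²(45° − 15.6°/2) = 0.5761; √K_a = 0.7590.
The active pressure is zero where K_a γ z = 2c√K_a, so z_c = 2c/(γ√K_a) = 2×5.3/(17.3×0.7590) = 0.8072 m.

0.807 m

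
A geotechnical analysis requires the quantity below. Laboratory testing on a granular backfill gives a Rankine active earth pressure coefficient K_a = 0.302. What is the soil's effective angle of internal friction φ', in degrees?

K_a = tan²(45° − φ/2) ⇒ 45° − φ/2 = arctan(√0.302) = 28.79°.
φ = 2(45° − 28.79°) = 32.42°.

32.4°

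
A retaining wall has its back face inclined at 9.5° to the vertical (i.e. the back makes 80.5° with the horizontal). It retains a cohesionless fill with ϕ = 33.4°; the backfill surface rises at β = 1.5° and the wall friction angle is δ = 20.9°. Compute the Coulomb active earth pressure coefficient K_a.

0.341

K_a = sin²(α+φ) / [sin²α · sin(α−δ) · (1 + √{sin(φ+δ)sin(φ−β) / (sin(α−δ)sin(α+β))})²].
With α = 80.5°, φ = 33.4°, δ = 20.9°, β = 1.5°: K_a = 0.3412.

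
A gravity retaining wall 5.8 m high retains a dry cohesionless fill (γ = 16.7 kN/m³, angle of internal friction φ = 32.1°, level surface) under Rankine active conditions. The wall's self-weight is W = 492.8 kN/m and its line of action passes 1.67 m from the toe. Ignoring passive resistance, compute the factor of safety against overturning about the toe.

K_a = tan²(45° − 32.1°/2) = 0.3060.
P_a = ½K_aγH² = 0.5×0.3060×16.7×5.8² = 85.95 kN/m, acting at H/3 = 1.933 m above the base.
Overturning moment M_o = P_a × H/3 = 85.95 × 1.933 = 166.2.
Resisting moment M_r = W × 1.67 = 492.8 × 1.67 = 823.0.
FS_overturning = M_r/M_o = 823.0/166.2 = 4.952.

4.95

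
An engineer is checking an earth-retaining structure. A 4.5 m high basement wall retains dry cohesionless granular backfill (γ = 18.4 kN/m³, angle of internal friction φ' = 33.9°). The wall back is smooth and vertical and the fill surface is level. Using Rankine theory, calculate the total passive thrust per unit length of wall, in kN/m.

K_p = tan²(45° + φ/2) = 3.522.
P_p = ½ K_p γ H² = 0.5 × 3.522 × 18.4 × 4.5² = 656.2 kN/m.

656 kN/m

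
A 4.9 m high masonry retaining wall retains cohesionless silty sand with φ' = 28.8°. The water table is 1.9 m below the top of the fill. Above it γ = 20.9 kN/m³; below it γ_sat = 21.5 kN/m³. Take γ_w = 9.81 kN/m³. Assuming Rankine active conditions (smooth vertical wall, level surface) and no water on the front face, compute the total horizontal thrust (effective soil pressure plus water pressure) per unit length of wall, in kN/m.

K_a = tan²(45° − φ/2) = 0.3498.
γ' = 21.5 − 9.81 = 11.69 kN/m³. Depth below WT = 3.0 m.
σ'_h at WT = K_a γ d_w = 13.89 kPa; at base = 13.89 + K_a γ' × 3.0 = 26.15 kPa.
P₁ (0–1.9 m) = ½×13.89×1.9 = 13.19. P₂ (1.9–4.9 m) = ½(13.89+26.15)×3.0 = 60.06.
P_w = ½ γ_w h₂² = 0.5×9.81×3.0² = 44.14. Total = 13.19+60.06+44.14 = 117.4 kN/m.

117 kN/m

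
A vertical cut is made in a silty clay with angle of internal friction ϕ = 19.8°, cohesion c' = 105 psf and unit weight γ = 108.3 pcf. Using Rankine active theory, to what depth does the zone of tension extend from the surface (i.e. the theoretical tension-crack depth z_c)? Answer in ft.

K_a = tan²(45° − 19.8°/2) = 0.4939; √K_a = 0.7028.
The active pressure is zero where K_a γ z = 2c√K_a, so z_c = 2c/(γ√K_a) = 2×105/(108.3×0.7028) = 2.759 ft.

2.76 ft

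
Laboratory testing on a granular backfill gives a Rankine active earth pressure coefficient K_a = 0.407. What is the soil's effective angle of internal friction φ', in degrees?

K_a = tan²(45° − φ/2) ⇒ 45° − φ/2 = arctan(√0.407) = 32.54°.
φ = 2(45° − 32.54°) = 24.93°.

24.9°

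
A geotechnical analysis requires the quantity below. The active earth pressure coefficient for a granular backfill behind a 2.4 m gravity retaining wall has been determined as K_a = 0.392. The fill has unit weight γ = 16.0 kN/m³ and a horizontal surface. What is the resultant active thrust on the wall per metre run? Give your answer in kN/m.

18.1 kN/m

P = ½ K_a γ H² = 0.5 × 0.392 × 16.0 × 2.4² = 18.06 kN/m.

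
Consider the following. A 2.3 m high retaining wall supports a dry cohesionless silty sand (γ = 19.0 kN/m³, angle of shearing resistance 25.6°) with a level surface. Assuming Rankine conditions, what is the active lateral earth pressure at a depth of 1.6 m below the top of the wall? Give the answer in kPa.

12.1 kPa

K_a = (1 − sin φ)/(1 + sin φ) = 0.3966.
σ_h = K_a γ z = 0.3966 × 19.0 × 1.6 = 12.06 kPa.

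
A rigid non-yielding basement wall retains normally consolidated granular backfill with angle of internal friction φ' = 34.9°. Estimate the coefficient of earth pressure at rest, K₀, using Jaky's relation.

0.428

K₀ = 1 − sin φ' = 1 − sin 34.9° = 0.4279.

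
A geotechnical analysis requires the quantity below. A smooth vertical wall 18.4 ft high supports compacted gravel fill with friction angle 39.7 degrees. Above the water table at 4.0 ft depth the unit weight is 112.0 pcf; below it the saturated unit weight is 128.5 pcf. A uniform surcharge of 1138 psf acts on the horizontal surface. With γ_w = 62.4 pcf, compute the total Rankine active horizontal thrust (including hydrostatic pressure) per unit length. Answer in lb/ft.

14200 lb/ft

K_a = tan²(45° − φ/2) = 0.2204.
γ' = 128.5 − 62.4 = 66.10 pcf. h₂ = H − d_w = 14.4 ft.
σ'_h: at surface K_a·q = 250.8; at WT K_a(q+γd_w) = 349.6; at base K_a(q+γd_w+γ'h₂) = 559.4 psf.
P₁ = ½(250.8+349.6)×4.0 = 1201; P₂ = ½(349.6+559.4)×14.4 = 6545; P_w = ½γ_w h₂² = 6470.
Total = 1201+6545+6470 = 14220 lb/ft.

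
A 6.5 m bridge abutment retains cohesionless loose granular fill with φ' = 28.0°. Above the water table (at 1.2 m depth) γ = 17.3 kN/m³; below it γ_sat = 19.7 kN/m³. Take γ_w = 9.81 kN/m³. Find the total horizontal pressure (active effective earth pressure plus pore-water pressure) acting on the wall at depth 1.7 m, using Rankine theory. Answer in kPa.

14.2 kPa

K_a = (1 − sin φ)/(1 + sin φ) = 0.3610.
γ' = 19.7 − 9.81 = 9.890 kN/m³.
Effective vertical stress at 1.7 m: σ'_v = 17.3×1.2 + 9.890×0.500 = 25.71 kPa.
σ'_h = K_a σ'_v = 0.3610 × 25.71 = 9.280 kPa; u = γ_w × 0.500 = 4.905 kPa.
Total σ_h = 9.280 + 4.905 = 14.19 kPa.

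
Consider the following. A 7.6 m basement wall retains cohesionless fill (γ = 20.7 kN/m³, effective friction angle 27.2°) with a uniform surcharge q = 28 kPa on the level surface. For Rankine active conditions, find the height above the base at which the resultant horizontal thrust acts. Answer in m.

2.87 m

K_a = 0.3726.
Triangular part P₁ = ½K_aγH² = 222.7 at H/3 = 2.533 m; rectangular part P₂ = K_a q H = 79.29 at H/2 = 3.800 m.
ȳ = (P₁·2.533 + P₂·3.800)/(P₁+P₂) = 2.866 m.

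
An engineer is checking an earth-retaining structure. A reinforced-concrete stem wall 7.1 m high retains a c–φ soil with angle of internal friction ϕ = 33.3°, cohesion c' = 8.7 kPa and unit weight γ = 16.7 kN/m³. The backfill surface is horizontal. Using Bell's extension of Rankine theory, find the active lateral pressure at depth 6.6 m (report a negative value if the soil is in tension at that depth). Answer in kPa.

22.7 kPa

K_a = (1 − sin φ)/(1 + sin φ) = 0.2911.
σ_a = K_a γ z − 2c√K_a = 0.2911×16.7×6.6 − 2×8.7×0.5396 = 22.70 kPa.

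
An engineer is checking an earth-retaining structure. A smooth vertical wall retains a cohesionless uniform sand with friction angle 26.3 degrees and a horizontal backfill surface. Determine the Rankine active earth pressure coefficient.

0.386

K_a = tan²(45° − φ/2) = tan²(31.85°) = 0.3859.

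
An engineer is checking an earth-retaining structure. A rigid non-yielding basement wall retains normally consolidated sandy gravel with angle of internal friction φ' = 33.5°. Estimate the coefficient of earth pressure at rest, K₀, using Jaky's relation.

K₀ = 1 − sin φ' = 1 − sin 33.5° = 0.4481.

0.448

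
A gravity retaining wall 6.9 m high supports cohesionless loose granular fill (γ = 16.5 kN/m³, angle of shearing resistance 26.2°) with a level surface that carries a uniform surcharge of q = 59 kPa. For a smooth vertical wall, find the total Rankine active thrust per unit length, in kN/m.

K_a = tan²(45° − φ/2) = 0.3874.
Soil triangle: ½ K_a γ H² = 0.5×0.3874×16.5×6.9² = 152.2 kN/m.
Surcharge rectangle: K_a q H = 0.3874×59×6.9 = 157.7 kN/m.
Total = 152.2 + 157.7 = 309.9 kN/m.

310 kN/m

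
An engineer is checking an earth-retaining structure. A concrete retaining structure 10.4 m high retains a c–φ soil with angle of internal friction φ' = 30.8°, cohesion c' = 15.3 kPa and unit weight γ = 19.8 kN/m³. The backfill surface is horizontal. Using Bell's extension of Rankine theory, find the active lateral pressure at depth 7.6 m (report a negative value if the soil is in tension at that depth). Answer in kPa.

K_a = (1 − sin φ)/(1 + sin φ) = 0.3227.
σ_a = K_a γ z − 2c√K_a = 0.3227×19.8×7.6 − 2×15.3×0.5681 = 31.18 kPa.

31.2 kPa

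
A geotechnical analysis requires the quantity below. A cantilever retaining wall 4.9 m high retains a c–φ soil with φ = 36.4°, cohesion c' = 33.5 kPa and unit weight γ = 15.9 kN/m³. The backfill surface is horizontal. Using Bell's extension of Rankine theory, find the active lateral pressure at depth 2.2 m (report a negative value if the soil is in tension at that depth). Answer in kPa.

K_a = (1 − sin φ)/(1 + sin φ) = 0.2552.
σ_a = K_a γ z − 2c√K_a = 0.2552×15.9×2.2 − 2×33.5×0.5051 = -24.92 kPa.

-24.9 kPa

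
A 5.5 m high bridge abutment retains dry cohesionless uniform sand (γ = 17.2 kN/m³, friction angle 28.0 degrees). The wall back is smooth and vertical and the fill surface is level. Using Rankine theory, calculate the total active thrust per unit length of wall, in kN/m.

93.9 kN/m

K_a = tan²(45° − φ/2) = 0.3610.
P_a = ½ K_a γ H² = 0.5 × 0.3610 × 17.2 × 5.5² = 93.92 kN/m.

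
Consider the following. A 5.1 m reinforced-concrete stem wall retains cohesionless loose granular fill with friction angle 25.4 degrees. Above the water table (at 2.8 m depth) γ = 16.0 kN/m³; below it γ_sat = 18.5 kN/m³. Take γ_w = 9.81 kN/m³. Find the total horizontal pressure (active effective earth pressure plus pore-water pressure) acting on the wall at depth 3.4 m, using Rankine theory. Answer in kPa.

25.9 kPa

K_a = (1 − sin φ)/(1 + sin φ) = 0.3996.
γ' = 18.5 − 9.81 = 8.690 kN/m³.
Effective vertical stress at 3.4 m: σ'_v = 16.0×2.8 + 8.690×0.600 = 50.01 kPa.
σ'_h = K_a σ'_v = 0.3996 × 50.01 = 19.99 kPa; u = γ_w × 0.600 = 5.886 kPa.
Total σ_h = 19.99 + 5.886 = 25.87 kPa.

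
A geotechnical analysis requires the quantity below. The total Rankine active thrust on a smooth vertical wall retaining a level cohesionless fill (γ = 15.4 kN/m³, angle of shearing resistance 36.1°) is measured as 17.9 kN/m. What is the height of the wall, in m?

K_a = 0.2585. P_a = ½ K_a γ H² ⇒ H = √(2P_a/(K_a γ)).
H = √(2×17.9/(0.2585×15.4)) = 2.999 m.

3.00 m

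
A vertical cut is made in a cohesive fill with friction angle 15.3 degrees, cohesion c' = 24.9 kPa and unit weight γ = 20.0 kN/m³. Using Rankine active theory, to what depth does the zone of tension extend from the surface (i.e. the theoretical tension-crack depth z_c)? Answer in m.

3.26 m

K_a = tan²(45° − 15.3°/2) = 0.5824; √K_a = 0.7632.
The active pressure is zero where K_a γ z = 2c√K_a, so z_c = 2c/(γ√K_a) = 2×24.9/(20.0×0.7632) = 3.263 m.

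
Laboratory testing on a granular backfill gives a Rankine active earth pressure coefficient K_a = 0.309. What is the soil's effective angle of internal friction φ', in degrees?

31.9°

K_a = tan²(45° − φ/2) ⇒ 45° − φ/2 = arctan(√0.309) = 29.07°.
φ = 2(45° − 29.07°) = 31.86°.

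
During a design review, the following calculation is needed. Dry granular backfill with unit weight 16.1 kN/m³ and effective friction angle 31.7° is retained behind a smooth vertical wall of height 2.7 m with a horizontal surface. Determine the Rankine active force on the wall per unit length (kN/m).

K_a = tan²(45° − φ/2) = 0.3111.
P_a = ½ K_a γ H² = 0.5 × 0.3111 × 16.1 × 2.7² = 18.25 kN/m.

18.3 kN/m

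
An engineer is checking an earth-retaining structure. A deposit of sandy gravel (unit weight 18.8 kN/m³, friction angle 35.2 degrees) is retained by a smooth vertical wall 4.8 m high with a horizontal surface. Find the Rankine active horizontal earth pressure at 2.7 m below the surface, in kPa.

13.6 kPa

K_a = (1 − sin φ)/(1 + sin φ) = 0.2687.
σ_h = K_a γ z = 0.2687 × 18.8 × 2.7 = 13.64 kPa.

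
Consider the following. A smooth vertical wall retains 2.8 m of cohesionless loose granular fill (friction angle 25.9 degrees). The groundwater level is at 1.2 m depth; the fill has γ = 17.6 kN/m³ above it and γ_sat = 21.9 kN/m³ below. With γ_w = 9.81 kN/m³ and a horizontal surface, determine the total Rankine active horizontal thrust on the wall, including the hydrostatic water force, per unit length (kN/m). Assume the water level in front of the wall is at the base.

36.8 kN/m

K_a = tan²(45° − φ/2) = 0.3920.
γ' = 21.9 − 9.81 = 12.09 kN/m³. Depth below WT = 1.6 m.
σ'_h at WT = K_a γ d_w = 8.279 kPa; at base = 8.279 + K_a γ' × 1.6 = 15.86 kPa.
P₁ (0–1.2 m) = ½×8.279×1.2 = 4.967. P₂ (1.2–2.8 m) = ½(8.279+15.86)×1.6 = 19.31.
P_w = ½ γ_w h₂² = 0.5×9.81×1.6² = 12.56. Total = 4.967+19.31+12.56 = 36.84 kN/m.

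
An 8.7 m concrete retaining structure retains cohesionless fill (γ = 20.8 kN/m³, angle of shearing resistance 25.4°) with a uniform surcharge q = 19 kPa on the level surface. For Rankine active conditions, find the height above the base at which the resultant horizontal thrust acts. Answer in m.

K_a = 0.3996.
Triangular part P₁ = ½K_aγH² = 314.6 at H/3 = 2.900 m; rectangular part P₂ = K_a q H = 66.06 at H/2 = 4.350 m.
ȳ = (P₁·2.900 + P₂·4.350)/(P₁+P₂) = 3.152 m.

3.15 m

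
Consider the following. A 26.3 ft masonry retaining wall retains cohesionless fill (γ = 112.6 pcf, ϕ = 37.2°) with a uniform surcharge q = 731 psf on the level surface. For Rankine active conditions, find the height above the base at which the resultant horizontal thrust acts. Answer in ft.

K_a = 0.2464.
Triangular part P₁ = ½K_aγH² = 9596 at H/3 = 8.767 ft; rectangular part P₂ = K_a q H = 4737 at H/2 = 13.15 ft.
ȳ = (P₁·8.767 + P₂·13.15)/(P₁+P₂) = 10.22 ft.

10.2 ft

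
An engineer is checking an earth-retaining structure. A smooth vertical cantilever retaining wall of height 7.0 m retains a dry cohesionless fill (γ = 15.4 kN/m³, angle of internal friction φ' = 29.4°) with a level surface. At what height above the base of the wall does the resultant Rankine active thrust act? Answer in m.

2.33 m

K_a = 0.3415.
The pressure distribution is triangular, so the resultant acts at H/3 above the base = 7.0/3 = 2.333 m.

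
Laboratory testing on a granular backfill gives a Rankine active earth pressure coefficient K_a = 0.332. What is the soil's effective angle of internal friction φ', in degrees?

30.1°

K_a = tan²(45° − φ/2) ⇒ 45° − φ/2 = arctan(√0.332) = 29.95°.
φ = 2(45° − 29.95°) = 30.10°.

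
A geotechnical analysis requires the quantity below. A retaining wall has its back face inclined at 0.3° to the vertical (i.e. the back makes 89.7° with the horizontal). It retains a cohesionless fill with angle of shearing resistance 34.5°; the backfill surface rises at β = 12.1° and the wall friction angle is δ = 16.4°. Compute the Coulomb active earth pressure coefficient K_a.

0.293

K_a = sin²(α+φ) / [sin²α · sin(α−δ) · (1 + √{sin(φ+δ)sin(φ−β) / (sin(α−δ)sin(α+β))})²].
With α = 89.7°, φ = 34.5°, δ = 16.4°, β = 12.1°: K_a = 0.2929.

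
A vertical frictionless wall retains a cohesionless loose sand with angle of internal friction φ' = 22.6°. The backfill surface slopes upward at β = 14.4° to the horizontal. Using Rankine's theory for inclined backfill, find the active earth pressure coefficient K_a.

0.519

K_a = cos β · (cos β − √(cos²β − cos²φ)) / (cos β + √(cos²β − cos²φ)).
cos β = 0.9686, cos φ = 0.9232, √(cos²β − cos²φ) = 0.2930.
K_a = 0.9686 × (0.9686 − 0.2930)/(0.9686 + 0.2930) = 0.5187.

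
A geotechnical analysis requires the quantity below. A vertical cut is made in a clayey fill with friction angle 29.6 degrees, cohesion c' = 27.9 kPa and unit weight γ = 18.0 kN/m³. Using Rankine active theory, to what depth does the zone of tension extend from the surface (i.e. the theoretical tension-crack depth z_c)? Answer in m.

K_a = tan²(45° − 29.6°/2) = 0.3387; √K_a = 0.5820.
The active pressure is zero where K_a γ z = 2c√K_a, so z_c = 2c/(γ√K_a) = 2×27.9/(18.0×0.5820) = 5.326 m.

5.33 m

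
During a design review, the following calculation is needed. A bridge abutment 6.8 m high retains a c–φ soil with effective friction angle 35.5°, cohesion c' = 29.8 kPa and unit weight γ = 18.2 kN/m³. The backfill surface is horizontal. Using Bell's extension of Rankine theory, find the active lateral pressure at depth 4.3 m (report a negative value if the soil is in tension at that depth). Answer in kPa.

-9.94 kPa

K_a = (1 − sin φ)/(1 + sin φ) = 0.2653.
σ_a = K_a γ z − 2c√K_a = 0.2653×18.2×4.3 − 2×29.8×0.5150 = -9.937 kPa.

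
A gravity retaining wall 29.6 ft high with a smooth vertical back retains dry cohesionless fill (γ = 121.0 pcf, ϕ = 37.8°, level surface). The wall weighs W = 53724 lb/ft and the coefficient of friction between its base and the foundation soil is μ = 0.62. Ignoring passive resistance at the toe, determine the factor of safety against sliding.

2.62

K_a = tan²(45° − 37.8°/2) = 0.2400.
P_a = ½K_aγH² = 0.5×0.2400×121.0×29.6² = 12720 lb/ft, acting at H/3 = 9.867 ft above the base.
FS_sliding = μW / P_a = 0.62×53724 / 12720 = 2.618.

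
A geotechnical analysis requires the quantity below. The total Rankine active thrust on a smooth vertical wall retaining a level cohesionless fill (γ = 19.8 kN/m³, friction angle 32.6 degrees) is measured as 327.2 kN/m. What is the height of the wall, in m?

K_a = 0.2997. P_a = ½ K_a γ H² ⇒ H = √(2P_a/(K_a γ)).
H = √(2×327.2/(0.2997×19.8)) = 10.50 m.

10.5 m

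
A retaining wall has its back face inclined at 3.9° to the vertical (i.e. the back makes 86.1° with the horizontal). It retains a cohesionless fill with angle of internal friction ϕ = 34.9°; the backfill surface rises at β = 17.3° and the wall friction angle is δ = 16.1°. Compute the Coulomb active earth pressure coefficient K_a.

K_a = sin²(α+φ) / [sin²α · sin(α−δ) · (1 + √{sin(φ+δ)sin(φ−β) / (sin(α−δ)sin(α+β))})²].
With α = 86.1°, φ = 34.9°, δ = 16.1°, β = 17.3°: K_a = 0.3459.

0.346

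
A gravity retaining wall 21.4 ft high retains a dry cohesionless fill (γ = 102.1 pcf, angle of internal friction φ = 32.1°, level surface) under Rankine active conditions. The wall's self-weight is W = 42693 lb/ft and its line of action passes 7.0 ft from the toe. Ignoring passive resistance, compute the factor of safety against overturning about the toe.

5.86

K_a = tan²(45° − 32.1°/2) = 0.3060.
P_a = ½K_aγH² = 0.5×0.3060×102.1×21.4² = 7154 lb/ft, acting at H/3 = 7.133 ft above the base.
Overturning moment M_o = P_a × H/3 = 7154 × 7.133 = 51030.
Resisting moment M_r = W × 7.0 = 42693 × 7.0 = 298900.
FS_overturning = M_r/M_o = 298900/51030 = 5.856.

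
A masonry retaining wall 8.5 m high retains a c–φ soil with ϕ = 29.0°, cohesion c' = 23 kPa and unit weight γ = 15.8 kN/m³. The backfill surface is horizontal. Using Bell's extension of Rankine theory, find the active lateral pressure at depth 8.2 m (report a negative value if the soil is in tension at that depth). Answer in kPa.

K_a = (1 − sin φ)/(1 + sin φ) = 0.3470.
σ_a = K_a γ z − 2c√K_a = 0.3470×15.8×8.2 − 2×23×0.5890 = 17.86 kPa.

17.9 kPa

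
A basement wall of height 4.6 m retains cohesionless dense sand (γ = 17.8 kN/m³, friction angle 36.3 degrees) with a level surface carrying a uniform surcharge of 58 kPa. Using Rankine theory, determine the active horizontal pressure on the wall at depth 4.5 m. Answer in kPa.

K_a = (1 − sin φ)/(1 + sin φ) = 0.2563.
σ_v = γz + q = 17.8 × 4.5 + 58 = 138.1 kPa.
σ_h = K_a σ_v = 0.2563 × 138.1 = 35.39 kPa.

35.4 kPa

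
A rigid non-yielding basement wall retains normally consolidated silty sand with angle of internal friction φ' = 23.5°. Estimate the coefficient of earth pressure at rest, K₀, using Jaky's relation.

K₀ = 1 − sin φ' = 1 − sin 23.5° = 0.6013.

0.601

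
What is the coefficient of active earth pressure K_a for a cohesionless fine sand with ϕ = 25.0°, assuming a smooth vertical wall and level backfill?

0.406

K_a = tan²(45° − φ/2) = tan²(32.50°) = 0.4059.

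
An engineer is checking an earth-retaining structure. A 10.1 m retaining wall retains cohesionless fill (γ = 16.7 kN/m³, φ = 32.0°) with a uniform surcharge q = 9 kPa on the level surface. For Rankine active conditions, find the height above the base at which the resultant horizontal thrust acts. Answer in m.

K_a = 0.3073.
Triangular part P₁ = ½K_aγH² = 261.7 at H/3 = 3.367 m; rectangular part P₂ = K_a q H = 27.93 at H/2 = 5.050 m.
ȳ = (P₁·3.367 + P₂·5.050)/(P₁+P₂) = 3.529 m.

3.53 m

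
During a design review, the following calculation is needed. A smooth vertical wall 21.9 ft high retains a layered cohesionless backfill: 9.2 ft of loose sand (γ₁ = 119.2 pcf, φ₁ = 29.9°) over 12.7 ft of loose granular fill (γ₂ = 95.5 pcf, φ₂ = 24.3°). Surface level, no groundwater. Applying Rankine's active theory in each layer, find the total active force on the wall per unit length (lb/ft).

K_a1 = tan²(45°−29.9°/2) = 0.3347; K_a2 = tan²(45°−24.3°/2) = 0.4169.
Layer 1: σ at base = K_a1 γ₁ h₁ = 367.0 psf; P₁ = ½×367.0×9.2 = 1688.
Layer 2: σ_v at top = γ₁h₁ = 1097; σ_h top = K_a2×1097 = 457.2; σ_h base = K_a2×(1097+95.5×12.7) = 962.9.
P₂ = ½(457.2+962.9)×12.7 = 9017. Total P_a = 1688+9017 = 10710 lb/ft.

10700 lb/ft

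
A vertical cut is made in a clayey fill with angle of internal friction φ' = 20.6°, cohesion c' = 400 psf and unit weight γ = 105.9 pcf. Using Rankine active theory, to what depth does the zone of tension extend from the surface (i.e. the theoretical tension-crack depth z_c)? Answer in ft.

K_a = tan²(45° − 20.6°/2) = 0.4795; √K_a = 0.6924.
The active pressure is zero where K_a γ z = 2c√K_a, so z_c = 2c/(γ√K_a) = 2×400/(105.9×0.6924) = 10.91 ft.

10.9 ft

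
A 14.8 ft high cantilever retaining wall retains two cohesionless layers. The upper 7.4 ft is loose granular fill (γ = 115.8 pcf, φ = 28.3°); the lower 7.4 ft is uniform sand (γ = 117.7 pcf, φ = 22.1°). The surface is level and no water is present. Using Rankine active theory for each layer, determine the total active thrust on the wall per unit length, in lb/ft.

K_a1 = tan²(45°−28.3°/2) = 0.3568; K_a2 = tan²(45°−22.1°/2) = 0.4533.
Layer 1: σ at base = K_a1 γ₁ h₁ = 305.7 psf; P₁ = ½×305.7×7.4 = 1131.
Layer 2: σ_v at top = γ₁h₁ = 856.9; σ_h top = K_a2×856.9 = 388.4; σ_h base = K_a2×(856.9+117.7×7.4) = 783.2.
P₂ = ½(388.4+783.2)×7.4 = 4335. Total P_a = 1131+4335 = 5466 lb/ft.

5470 lb/ft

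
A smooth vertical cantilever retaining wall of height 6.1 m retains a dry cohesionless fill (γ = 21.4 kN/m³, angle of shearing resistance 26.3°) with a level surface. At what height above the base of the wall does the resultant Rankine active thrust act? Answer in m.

2.03 m

K_a = 0.3859.
The pressure distribution is triangular, so the resultant acts at H/3 above the base = 6.1/3 = 2.033 m.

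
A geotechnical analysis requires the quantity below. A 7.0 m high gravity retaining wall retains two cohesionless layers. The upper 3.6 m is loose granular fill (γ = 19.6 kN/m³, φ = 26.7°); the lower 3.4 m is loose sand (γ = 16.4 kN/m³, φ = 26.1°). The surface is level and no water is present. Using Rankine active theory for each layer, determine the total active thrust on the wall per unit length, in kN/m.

178 kN/m

K_a1 = tan²(45°−26.7°/2) = 0.3800; K_a2 = tan²(45°−26.1°/2) = 0.3889.
Layer 1: σ at base = K_a1 γ₁ h₁ = 26.81 kPa; P₁ = ½×26.81×3.6 = 48.26.
Layer 2: σ_v at top = γ₁h₁ = 70.56; σ_h top = K_a2×70.56 = 27.44; σ_h base = K_a2×(70.56+16.4×3.4) = 49.13.
P₂ = ½(27.44+49.13)×3.4 = 130.2. Total P_a = 48.26+130.2 = 178.4 kN/m.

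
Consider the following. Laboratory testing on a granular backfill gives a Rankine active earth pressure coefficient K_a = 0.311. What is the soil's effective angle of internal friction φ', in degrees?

K_a = tan²(45° − φ/2) ⇒ 45° − φ/2 = arctan(√0.311) = 29.15°.
φ = 2(45° − 29.15°) = 31.71°.

31.7°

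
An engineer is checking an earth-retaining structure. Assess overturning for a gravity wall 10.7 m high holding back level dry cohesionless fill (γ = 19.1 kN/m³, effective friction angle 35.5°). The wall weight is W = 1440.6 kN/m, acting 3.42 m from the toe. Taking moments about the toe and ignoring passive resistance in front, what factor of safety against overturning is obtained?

K_a = tan²(45° − 35.5°/2) = 0.2653.
P_a = ½K_aγH² = 0.5×0.2653×19.1×10.7² = 290.0 kN/m, acting at H/3 = 3.567 m above the base.
Overturning moment M_o = P_a × H/3 = 290.0 × 3.567 = 1034.
Resisting moment M_r = W × 3.42 = 1440.6 × 3.42 = 4927.
FS_overturning = M_r/M_o = 4927/1034 = 4.763.

4.76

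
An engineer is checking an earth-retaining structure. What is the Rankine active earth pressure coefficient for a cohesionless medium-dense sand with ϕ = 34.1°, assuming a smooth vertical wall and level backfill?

0.282

K_a = (1 − sin φ)/(1 + sin φ) = (1 − sin 34.1°)/(1 + sin 34.1°) = 0.2815.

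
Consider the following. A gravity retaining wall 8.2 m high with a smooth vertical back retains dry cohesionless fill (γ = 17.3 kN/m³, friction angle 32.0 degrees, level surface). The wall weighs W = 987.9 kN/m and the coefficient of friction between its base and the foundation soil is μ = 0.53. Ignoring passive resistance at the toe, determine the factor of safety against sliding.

K_a = tan²(45° − 32.0°/2) = 0.3073.
P_a = ½K_aγH² = 0.5×0.3073×17.3×8.2² = 178.7 kN/m, acting at H/3 = 2.733 m above the base.
FS_sliding = μW / P_a = 0.53×987.9 / 178.7 = 2.930.

2.93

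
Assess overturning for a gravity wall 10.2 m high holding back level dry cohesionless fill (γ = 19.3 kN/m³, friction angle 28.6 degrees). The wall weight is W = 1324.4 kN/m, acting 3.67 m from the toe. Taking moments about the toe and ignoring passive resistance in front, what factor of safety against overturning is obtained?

K_a = tan²(45° − 28.6°/2) = 0.3525.
P_a = ½K_aγH² = 0.5×0.3525×19.3×10.2² = 354.0 kN/m, acting at H/3 = 3.400 m above the base.
Overturning moment M_o = P_a × H/3 = 354.0 × 3.400 = 1203.
Resisting moment M_r = W × 3.67 = 1324.4 × 3.67 = 4861.
FS_overturning = M_r/M_o = 4861/1203 = 4.039.

4.04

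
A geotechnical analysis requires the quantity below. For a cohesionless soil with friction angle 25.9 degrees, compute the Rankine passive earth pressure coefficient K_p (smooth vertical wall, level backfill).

2.55

K_p = (1 + sin φ)/(1 − sin φ) = tan²(45° + 25.9°/2) = 2.551.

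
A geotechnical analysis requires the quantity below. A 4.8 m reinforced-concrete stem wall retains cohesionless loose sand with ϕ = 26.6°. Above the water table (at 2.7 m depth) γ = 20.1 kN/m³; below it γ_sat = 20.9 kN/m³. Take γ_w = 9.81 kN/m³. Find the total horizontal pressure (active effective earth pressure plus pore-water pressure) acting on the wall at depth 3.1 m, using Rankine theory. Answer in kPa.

K_a = (1 − sin φ)/(1 + sin φ) = 0.3814.
γ' = 20.9 − 9.81 = 11.09 kN/m³.
Effective vertical stress at 3.1 m: σ'_v = 20.1×2.7 + 11.09×0.400 = 58.71 kPa.
σ'_h = K_a σ'_v = 0.3814 × 58.71 = 22.39 kPa; u = γ_w × 0.400 = 3.924 kPa.
Total σ_h = 22.39 + 3.924 = 26.32 kPa.

26.3 kPa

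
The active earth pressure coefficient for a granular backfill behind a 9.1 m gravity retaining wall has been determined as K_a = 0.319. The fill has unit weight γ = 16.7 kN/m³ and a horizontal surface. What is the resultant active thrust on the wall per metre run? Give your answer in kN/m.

221 kN/m

P = ½ K_a γ H² = 0.5 × 0.319 × 16.7 × 9.1² = 220.6 kN/m.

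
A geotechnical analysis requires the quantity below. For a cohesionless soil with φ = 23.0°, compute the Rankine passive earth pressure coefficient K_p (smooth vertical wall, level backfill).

K_p = (1 + sin φ)/(1 − sin φ) = tan²(45° + 23.0°/2) = 2.283.

2.28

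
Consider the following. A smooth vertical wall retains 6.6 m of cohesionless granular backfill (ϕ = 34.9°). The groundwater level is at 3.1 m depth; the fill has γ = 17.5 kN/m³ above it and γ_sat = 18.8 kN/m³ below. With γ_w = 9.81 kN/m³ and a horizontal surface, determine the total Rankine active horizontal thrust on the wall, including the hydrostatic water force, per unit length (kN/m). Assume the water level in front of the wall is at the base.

150 kN/m

K_a = tan²(45° − φ/2) = 0.2721.
γ' = 18.8 − 9.81 = 8.990 kN/m³. Depth below WT = 3.5 m.
σ'_h at WT = K_a γ d_w = 14.76 kPa; at base = 14.76 + K_a γ' × 3.5 = 23.33 kPa.
P₁ (0–3.1 m) = ½×14.76×3.1 = 22.88. P₂ (3.1–6.6 m) = ½(14.76+23.33)×3.5 = 66.66.
P_w = ½ γ_w h₂² = 0.5×9.81×3.5² = 60.09. Total = 22.88+66.66+60.09 = 149.6 kN/m.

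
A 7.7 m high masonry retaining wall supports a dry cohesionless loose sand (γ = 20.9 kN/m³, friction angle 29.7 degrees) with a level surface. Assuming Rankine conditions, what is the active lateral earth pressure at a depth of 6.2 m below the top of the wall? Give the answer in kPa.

43.7 kPa

K_a = (1 − sin φ)/(1 + sin φ) = 0.3374.
σ_h = K_a γ z = 0.3374 × 20.9 × 6.2 = 43.72 kPa.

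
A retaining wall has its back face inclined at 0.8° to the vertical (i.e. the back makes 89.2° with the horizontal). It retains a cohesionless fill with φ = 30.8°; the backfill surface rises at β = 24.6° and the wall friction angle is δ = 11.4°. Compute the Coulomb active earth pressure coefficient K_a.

0.465

K_a = sin²(α+φ) / [sin²α · sin(α−δ) · (1 + √{sin(φ+δ)sin(φ−β) / (sin(α−δ)sin(α+β))})²].
With α = 89.2°, φ = 30.8°, δ = 11.4°, β = 24.6°: K_a = 0.4649.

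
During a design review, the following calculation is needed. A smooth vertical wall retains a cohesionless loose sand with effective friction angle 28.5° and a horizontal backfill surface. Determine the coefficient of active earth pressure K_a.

0.354

K_a = (1 − sin φ)/(1 + sin φ) = (1 − sin 28.5°)/(1 + sin 28.5°) = 0.3540.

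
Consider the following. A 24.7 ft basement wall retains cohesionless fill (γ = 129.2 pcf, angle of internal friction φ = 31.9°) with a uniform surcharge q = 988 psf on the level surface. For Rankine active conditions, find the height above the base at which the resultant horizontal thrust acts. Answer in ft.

K_a = 0.3085.
Triangular part P₁ = ½K_aγH² = 12160 at H/3 = 8.233 ft; rectangular part P₂ = K_a q H = 7529 at H/2 = 12.35 ft.
ȳ = (P₁·8.233 + P₂·12.35)/(P₁+P₂) = 9.808 ft.

9.81 ft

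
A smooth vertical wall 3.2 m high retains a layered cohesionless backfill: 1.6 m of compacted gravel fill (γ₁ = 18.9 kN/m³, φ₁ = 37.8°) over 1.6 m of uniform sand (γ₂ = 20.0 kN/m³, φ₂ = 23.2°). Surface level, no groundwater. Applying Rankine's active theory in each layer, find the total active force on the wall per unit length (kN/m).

38.0 kN/m

K_a1 = tan²(45°−37.8°/2) = 0.2400; K_a2 = tan²(45°−23.2°/2) = 0.4348.
Layer 1: σ at base = K_a1 γ₁ h₁ = 7.258 kPa; P₁ = ½×7.258×1.6 = 5.806.
Layer 2: σ_v at top = γ₁h₁ = 30.24; σ_h top = K_a2×30.24 = 13.15; σ_h base = K_a2×(30.24+20.0×1.6) = 27.06.
P₂ = ½(13.15+27.06)×1.6 = 32.17. Total P_a = 5.806+32.17 = 37.97 kN/m.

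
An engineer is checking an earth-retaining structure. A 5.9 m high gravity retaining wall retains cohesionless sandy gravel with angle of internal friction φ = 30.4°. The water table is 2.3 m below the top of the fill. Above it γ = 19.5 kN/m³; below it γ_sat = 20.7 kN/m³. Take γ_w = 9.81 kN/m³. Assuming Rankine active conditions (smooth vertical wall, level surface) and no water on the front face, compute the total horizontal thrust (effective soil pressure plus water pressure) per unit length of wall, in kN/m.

K_a = tan²(45° − φ/2) = 0.3280.
γ' = 20.7 − 9.81 = 10.89 kN/m³. Depth below WT = 3.6 m.
σ'_h at WT = K_a γ d_w = 14.71 kPa; at base = 14.71 + K_a γ' × 3.6 = 27.57 kPa.
P₁ (0–2.3 m) = ½×14.71×2.3 = 16.92. P₂ (2.3–5.9 m) = ½(14.71+27.57)×3.6 = 76.10.
P_w = ½ γ_w h₂² = 0.5×9.81×3.6² = 63.57. Total = 16.92+76.10+63.57 = 156.6 kN/m.

157 kN/m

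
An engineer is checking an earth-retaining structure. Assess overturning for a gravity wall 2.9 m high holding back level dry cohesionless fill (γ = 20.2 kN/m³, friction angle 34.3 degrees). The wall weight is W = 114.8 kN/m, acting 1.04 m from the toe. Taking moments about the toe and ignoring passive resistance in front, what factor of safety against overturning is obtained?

K_a = tan²(45° − 34.3°/2) = 0.2792.
P_a = ½K_aγH² = 0.5×0.2792×20.2×2.9² = 23.71 kN/m, acting at H/3 = 0.9667 m above the base.
Overturning moment M_o = P_a × H/3 = 23.71 × 0.9667 = 22.92.
Resisting moment M_r = W × 1.04 = 114.8 × 1.04 = 119.4.
FS_overturning = M_r/M_o = 119.4/22.92 = 5.209.

5.21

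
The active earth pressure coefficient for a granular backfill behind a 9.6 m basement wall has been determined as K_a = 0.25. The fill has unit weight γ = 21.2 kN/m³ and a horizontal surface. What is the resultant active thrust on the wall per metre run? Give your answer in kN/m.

P = ½ K_a γ H² = 0.5 × 0.25 × 21.2 × 9.6² = 244.2 kN/m.

244 kN/m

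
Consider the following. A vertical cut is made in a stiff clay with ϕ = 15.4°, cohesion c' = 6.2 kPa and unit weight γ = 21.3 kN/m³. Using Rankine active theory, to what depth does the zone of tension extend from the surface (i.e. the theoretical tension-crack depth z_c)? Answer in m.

0.764 m

K_a = tan²(45° − 15.4°/2) = 0.5803; √K_a = 0.7618.
The active pressure is zero where K_a γ z = 2c√K_a, so z_c = 2c/(γ√K_a) = 2×6.2/(21.3×0.7618) = 0.7642 m.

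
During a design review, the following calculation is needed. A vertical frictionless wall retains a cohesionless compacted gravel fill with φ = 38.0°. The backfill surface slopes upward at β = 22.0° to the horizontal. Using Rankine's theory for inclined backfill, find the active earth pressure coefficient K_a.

0.287

K_a = cos β · (cos β − √(cos²β − cos²φ)) / (cos β + √(cos²β − cos²φ)).
cos β = 0.9272, cos φ = 0.7880, √(cos²β − cos²φ) = 0.4886.
K_a = 0.9272 × (0.9272 − 0.4886)/(0.9272 + 0.4886) = 0.2872.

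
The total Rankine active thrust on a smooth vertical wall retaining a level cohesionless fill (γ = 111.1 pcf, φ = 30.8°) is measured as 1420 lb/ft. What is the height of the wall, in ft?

8.90 ft

K_a = 0.3227. P_a = ½ K_a γ H² ⇒ H = √(2P_a/(K_a γ)).
H = √(2×1420/(0.3227×111.1)) = 8.900 ft.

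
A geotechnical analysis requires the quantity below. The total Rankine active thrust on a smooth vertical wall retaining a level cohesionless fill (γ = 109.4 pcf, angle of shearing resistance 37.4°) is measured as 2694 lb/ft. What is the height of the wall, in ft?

K_a = 0.2443. P_a = ½ K_a γ H² ⇒ H = √(2P_a/(K_a γ)).
H = √(2×2694/(0.2443×109.4)) = 14.20 ft.

14.2 ft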